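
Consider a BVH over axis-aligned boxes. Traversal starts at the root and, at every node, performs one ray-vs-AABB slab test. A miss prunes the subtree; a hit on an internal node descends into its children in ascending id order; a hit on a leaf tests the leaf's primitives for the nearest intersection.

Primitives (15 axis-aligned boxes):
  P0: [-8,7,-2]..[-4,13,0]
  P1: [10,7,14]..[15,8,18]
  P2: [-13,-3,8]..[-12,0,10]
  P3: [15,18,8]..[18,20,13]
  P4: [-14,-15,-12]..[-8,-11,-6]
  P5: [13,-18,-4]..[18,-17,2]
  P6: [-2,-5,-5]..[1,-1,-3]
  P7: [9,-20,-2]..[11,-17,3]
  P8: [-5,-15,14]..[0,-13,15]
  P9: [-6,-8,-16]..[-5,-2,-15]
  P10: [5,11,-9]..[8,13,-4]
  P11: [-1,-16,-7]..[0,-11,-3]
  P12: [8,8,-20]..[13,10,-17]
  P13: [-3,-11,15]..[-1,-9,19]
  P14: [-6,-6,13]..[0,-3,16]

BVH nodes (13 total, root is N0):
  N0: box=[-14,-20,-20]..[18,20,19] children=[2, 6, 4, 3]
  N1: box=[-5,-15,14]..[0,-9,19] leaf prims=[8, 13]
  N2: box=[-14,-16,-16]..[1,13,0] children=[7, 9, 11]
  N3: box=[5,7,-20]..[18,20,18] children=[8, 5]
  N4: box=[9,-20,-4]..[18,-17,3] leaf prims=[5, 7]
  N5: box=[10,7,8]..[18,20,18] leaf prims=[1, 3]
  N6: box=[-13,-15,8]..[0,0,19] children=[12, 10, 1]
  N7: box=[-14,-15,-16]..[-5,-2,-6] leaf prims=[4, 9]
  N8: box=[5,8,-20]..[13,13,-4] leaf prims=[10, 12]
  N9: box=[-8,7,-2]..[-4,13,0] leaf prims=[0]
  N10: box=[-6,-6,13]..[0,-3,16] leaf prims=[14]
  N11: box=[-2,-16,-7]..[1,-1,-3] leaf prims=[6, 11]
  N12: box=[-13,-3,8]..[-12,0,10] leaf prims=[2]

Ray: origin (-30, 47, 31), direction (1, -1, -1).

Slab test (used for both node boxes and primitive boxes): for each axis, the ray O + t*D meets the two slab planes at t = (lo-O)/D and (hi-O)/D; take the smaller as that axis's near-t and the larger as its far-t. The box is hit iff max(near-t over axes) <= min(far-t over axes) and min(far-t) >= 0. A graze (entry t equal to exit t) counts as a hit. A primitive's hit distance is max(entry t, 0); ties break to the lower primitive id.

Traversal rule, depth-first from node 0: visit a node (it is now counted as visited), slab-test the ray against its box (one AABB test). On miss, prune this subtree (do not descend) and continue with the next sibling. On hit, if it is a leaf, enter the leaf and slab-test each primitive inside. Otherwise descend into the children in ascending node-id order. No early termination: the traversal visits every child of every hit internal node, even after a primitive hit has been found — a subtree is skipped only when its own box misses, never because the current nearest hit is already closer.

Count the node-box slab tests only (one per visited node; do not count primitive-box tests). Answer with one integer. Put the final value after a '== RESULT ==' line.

Walk:
N0 x:[16,48] y:[27,67] z:[12,51] -> hit [27,48], descend [2, 3, 4, 6]
  N2 x:[16,31] y:[34,63] z:[31,47] -> miss, prune
  N3 x:[35,48] y:[27,40] z:[13,51] -> hit [35,40], descend [5, 8]
    N5 x:[40,48] y:[27,40] z:[13,23] -> miss, prune
    N8 x:[35,43] y:[34,39] z:[35,51] -> hit [35,39] leaf, test {P10@t=35, P12(miss)}
  N4 x:[39,48] y:[64,67] z:[28,35] -> miss, prune
  N6 x:[17,30] y:[47,62] z:[12,23] -> miss, prune

7 AABB tests over nodes [0, 2, 3, 5, 8, 4, 6]; 1 leaf entered; closest P10.

== RESULT ==
7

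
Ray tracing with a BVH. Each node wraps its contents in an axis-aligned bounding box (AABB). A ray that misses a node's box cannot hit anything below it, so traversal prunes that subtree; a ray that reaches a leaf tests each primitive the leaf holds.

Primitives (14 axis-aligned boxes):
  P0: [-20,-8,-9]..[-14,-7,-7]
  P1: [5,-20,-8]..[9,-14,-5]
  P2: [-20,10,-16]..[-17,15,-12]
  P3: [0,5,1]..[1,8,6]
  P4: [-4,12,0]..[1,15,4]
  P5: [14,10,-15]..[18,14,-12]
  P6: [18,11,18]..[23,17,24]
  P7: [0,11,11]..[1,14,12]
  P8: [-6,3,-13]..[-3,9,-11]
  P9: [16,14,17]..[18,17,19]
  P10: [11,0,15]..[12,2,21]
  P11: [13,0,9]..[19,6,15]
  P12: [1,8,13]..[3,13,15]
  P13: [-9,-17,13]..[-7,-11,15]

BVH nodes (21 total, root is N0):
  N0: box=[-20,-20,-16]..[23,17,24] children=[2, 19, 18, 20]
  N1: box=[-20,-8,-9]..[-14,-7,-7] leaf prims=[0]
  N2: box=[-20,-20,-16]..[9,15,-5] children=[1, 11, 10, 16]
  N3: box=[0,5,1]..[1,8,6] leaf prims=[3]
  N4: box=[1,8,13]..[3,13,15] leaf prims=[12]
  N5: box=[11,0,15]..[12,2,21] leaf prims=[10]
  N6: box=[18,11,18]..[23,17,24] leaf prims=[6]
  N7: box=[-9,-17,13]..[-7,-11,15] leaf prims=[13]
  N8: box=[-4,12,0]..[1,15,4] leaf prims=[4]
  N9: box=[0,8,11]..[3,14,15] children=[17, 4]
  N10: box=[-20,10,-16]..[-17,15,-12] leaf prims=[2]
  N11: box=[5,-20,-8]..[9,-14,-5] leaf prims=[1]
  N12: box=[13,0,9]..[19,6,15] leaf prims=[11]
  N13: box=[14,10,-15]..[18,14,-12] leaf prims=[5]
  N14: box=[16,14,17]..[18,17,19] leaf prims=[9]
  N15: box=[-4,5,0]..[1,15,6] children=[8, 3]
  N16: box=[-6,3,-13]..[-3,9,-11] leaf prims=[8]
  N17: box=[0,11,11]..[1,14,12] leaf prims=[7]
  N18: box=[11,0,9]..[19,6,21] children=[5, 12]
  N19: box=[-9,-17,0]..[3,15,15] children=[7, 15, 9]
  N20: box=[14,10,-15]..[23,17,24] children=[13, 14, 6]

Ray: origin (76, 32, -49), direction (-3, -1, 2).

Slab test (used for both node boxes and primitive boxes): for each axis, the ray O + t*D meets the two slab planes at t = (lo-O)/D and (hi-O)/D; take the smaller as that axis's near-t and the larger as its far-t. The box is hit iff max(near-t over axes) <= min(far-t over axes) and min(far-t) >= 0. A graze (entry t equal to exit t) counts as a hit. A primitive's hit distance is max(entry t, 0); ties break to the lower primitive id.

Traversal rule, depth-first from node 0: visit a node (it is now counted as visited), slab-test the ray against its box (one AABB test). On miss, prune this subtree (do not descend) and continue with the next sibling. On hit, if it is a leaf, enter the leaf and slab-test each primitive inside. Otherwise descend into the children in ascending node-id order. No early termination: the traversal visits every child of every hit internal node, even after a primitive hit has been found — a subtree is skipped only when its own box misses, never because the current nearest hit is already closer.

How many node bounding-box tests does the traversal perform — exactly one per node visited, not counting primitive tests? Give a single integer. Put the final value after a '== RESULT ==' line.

Trace the traversal:
N0 x:[53/3,32] y:[15,52] z:[33/2,73/2] -> hit [53/3,32], descend [2, 18, 19, 20]
  N2 x:[67/3,32] y:[17,52] z:[33/2,22] -> miss, prune
  N18 x:[19,65/3] y:[26,32] z:[29,35] -> miss, prune
  N19 x:[73/3,85/3] y:[17,49] z:[49/2,32] -> hit [49/2,85/3], descend [7, 9, 15]
    N7 x:[83/3,85/3] y:[43,49] z:[31,32] -> miss, prune
    N9 x:[73/3,76/3] y:[18,24] z:[30,32] -> miss, prune
    N15 x:[25,80/3] y:[17,27] z:[49/2,55/2] -> hit [25,80/3], descend [3, 8]
      N3 x:[25,76/3] y:[24,27] z:[25,55/2] -> hit [25,76/3] leaf, test {P3@t=25}
      N8 x:[25,80/3] y:[17,20] z:[49/2,53/2] -> miss, prune
  N20 x:[53/3,62/3] y:[15,22] z:[17,73/2] -> hit [53/3,62/3], descend [6, 13, 14]
    N6 x:[53/3,58/3] y:[15,21] z:[67/2,73/2] -> miss, prune
    N13 x:[58/3,62/3] y:[18,22] z:[17,37/2] -> miss, prune
    N14 x:[58/3,20] y:[15,18] z:[33,34] -> miss, prune

Summary -> nodes [0, 2, 18, 19, 7, 9, 15, 3, 8, 20, 6, 13, 14]; box-tests=13; leaf-entries=1; first=P3

== RESULT ==
13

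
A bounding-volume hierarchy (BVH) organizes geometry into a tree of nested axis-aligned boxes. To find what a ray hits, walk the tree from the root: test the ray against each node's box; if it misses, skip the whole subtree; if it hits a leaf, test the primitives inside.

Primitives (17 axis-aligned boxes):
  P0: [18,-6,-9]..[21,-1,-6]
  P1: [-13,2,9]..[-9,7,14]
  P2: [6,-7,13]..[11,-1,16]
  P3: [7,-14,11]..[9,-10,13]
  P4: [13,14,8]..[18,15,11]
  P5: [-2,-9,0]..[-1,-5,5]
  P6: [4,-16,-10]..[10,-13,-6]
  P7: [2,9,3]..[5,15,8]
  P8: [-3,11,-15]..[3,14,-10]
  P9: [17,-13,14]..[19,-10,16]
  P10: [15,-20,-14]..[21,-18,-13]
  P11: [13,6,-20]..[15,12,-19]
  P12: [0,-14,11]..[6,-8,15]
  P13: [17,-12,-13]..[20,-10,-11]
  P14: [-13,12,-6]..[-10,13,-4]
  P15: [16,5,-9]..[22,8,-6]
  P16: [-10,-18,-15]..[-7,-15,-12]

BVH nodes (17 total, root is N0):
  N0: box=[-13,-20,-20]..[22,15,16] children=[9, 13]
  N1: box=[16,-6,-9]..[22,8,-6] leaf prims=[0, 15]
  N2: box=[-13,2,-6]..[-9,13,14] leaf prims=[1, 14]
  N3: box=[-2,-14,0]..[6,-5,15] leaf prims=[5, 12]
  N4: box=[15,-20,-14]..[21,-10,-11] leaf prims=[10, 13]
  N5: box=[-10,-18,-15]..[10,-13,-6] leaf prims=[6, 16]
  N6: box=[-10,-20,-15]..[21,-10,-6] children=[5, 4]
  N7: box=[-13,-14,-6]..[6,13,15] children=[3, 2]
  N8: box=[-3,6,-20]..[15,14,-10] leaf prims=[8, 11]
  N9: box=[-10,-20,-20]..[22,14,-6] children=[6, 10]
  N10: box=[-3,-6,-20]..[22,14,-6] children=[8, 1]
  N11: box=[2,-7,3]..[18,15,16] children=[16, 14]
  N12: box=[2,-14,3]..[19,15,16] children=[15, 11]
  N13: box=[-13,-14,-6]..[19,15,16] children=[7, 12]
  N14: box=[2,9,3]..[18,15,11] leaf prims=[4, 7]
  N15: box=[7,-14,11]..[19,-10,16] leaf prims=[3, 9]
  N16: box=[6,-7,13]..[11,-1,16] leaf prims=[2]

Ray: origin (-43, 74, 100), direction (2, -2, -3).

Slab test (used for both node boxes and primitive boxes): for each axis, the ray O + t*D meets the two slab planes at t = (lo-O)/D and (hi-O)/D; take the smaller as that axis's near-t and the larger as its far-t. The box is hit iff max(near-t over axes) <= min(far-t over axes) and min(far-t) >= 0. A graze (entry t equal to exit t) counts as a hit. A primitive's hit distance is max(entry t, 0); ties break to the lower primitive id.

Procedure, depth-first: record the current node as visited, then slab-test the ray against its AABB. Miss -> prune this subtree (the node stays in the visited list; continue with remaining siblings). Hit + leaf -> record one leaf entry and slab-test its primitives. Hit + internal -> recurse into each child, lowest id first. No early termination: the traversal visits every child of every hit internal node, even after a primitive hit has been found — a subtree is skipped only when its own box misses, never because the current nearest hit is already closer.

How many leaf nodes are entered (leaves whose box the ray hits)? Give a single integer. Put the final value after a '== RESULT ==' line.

Trace the traversal:
N0 x:[15,65/2] y:[59/2,47] z:[28,40] -> hit [59/2,65/2], descend [9, 13]
  N9 x:[33/2,65/2] y:[30,47] z:[106/3,40] -> miss, prune
  N13 x:[15,31] y:[59/2,44] z:[28,106/3] -> hit [59/2,31], descend [7, 12]
    N7 x:[15,49/2] y:[61/2,44] z:[85/3,106/3] -> miss, prune
    N12 x:[45/2,31] y:[59/2,44] z:[28,97/3] -> hit [59/2,31], descend [11, 15]
      N11 x:[45/2,61/2] y:[59/2,81/2] z:[28,97/3] -> hit [59/2,61/2], descend [14, 16]
        N14 x:[45/2,61/2] y:[59/2,65/2] z:[89/3,97/3] -> hit [89/3,61/2] leaf, test {P4@t=89/3, P7(miss)}
        N16 x:[49/2,27] y:[75/2,81/2] z:[28,29] -> miss, prune
      N15 x:[25,31] y:[42,44] z:[28,89/3] -> miss, prune

Summary -> nodes [0, 9, 13, 7, 12, 11, 14, 16, 15]; box-tests=9; leaf-entries=1; first=P4

== RESULT ==
1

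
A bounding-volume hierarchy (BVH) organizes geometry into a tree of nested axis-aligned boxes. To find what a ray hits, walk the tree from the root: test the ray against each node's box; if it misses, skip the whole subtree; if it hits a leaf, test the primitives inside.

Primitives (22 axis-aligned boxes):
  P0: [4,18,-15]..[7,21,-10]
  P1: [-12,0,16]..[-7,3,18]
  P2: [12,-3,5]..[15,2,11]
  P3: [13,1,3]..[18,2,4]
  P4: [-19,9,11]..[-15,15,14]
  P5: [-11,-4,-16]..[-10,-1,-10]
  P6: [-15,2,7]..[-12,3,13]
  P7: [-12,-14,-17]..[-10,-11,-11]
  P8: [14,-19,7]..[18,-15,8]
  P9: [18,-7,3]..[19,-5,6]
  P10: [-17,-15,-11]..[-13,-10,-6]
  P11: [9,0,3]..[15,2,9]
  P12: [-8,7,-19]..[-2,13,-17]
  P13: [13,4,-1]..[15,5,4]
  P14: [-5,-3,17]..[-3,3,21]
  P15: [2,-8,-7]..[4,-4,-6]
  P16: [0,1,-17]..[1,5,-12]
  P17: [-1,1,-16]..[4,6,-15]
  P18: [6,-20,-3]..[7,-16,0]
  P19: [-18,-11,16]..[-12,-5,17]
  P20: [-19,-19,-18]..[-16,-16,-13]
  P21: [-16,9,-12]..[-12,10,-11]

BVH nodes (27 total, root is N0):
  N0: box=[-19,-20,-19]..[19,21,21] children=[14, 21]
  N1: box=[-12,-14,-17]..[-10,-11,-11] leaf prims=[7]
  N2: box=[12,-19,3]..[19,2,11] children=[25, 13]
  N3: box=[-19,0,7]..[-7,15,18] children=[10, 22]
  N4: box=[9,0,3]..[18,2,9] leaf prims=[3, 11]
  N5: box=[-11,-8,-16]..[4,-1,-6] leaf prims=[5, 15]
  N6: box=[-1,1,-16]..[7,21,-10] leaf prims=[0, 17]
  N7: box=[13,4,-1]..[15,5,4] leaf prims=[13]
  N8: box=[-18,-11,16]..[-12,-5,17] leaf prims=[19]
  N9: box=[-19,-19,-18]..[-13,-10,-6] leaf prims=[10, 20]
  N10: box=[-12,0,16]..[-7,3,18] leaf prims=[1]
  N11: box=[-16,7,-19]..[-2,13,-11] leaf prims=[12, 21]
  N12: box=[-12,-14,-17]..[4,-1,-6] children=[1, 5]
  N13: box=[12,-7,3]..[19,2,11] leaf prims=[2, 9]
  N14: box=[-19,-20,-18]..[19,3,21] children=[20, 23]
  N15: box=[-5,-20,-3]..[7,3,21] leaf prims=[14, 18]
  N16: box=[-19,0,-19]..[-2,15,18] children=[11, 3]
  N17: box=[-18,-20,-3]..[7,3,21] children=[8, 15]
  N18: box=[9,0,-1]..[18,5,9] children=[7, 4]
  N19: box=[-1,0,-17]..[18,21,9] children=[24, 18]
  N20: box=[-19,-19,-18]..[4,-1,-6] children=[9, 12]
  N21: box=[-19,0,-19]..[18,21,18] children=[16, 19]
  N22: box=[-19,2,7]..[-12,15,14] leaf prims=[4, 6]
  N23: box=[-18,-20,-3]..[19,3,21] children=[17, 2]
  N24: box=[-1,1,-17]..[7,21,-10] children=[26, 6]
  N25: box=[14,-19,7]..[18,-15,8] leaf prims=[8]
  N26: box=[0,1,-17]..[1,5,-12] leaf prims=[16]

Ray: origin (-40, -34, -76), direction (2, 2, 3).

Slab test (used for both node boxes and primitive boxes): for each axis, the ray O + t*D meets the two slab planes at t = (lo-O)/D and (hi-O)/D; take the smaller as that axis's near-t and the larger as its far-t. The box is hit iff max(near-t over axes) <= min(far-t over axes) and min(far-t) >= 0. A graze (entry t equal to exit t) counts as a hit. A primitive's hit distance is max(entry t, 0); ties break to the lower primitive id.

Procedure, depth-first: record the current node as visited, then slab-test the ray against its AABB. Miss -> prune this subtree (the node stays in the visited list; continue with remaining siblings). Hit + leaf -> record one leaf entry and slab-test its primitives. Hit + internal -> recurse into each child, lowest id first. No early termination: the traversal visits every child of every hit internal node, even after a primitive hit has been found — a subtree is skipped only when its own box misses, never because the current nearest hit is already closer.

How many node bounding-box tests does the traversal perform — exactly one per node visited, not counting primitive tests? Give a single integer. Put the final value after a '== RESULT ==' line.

Trace the traversal:
N0 x:[21/2,59/2] y:[7,55/2] z:[19,97/3] -> hit [19,55/2], descend [14, 21]
  N14 x:[21/2,59/2] y:[7,37/2] z:[58/3,97/3] -> miss, prune
  N21 x:[21/2,29] y:[17,55/2] z:[19,94/3] -> hit [19,55/2], descend [16, 19]
    N16 x:[21/2,19] y:[17,49/2] z:[19,94/3] -> hit [19,19], descend [3, 11]
      N3 x:[21/2,33/2] y:[17,49/2] z:[83/3,94/3] -> miss, prune
      N11 x:[12,19] y:[41/2,47/2] z:[19,65/3] -> miss, prune
    N19 x:[39/2,29] y:[17,55/2] z:[59/3,85/3] -> hit [59/3,55/2], descend [18, 24]
      N18 x:[49/2,29] y:[17,39/2] z:[25,85/3] -> miss, prune
      N24 x:[39/2,47/2] y:[35/2,55/2] z:[59/3,22] -> hit [59/3,22], descend [6, 26]
        N6 x:[39/2,47/2] y:[35/2,55/2] z:[20,22] -> hit [20,22] leaf, test {P0(miss), P17@t=20}
        N26 x:[20,41/2] y:[35/2,39/2] z:[59/3,64/3] -> miss, prune

Visited [0, 14, 21, 16, 3, 11, 19, 18, 24, 6, 26]. Tests: 11 box, 1 leaf. Nearest: P17.

== RESULT ==
11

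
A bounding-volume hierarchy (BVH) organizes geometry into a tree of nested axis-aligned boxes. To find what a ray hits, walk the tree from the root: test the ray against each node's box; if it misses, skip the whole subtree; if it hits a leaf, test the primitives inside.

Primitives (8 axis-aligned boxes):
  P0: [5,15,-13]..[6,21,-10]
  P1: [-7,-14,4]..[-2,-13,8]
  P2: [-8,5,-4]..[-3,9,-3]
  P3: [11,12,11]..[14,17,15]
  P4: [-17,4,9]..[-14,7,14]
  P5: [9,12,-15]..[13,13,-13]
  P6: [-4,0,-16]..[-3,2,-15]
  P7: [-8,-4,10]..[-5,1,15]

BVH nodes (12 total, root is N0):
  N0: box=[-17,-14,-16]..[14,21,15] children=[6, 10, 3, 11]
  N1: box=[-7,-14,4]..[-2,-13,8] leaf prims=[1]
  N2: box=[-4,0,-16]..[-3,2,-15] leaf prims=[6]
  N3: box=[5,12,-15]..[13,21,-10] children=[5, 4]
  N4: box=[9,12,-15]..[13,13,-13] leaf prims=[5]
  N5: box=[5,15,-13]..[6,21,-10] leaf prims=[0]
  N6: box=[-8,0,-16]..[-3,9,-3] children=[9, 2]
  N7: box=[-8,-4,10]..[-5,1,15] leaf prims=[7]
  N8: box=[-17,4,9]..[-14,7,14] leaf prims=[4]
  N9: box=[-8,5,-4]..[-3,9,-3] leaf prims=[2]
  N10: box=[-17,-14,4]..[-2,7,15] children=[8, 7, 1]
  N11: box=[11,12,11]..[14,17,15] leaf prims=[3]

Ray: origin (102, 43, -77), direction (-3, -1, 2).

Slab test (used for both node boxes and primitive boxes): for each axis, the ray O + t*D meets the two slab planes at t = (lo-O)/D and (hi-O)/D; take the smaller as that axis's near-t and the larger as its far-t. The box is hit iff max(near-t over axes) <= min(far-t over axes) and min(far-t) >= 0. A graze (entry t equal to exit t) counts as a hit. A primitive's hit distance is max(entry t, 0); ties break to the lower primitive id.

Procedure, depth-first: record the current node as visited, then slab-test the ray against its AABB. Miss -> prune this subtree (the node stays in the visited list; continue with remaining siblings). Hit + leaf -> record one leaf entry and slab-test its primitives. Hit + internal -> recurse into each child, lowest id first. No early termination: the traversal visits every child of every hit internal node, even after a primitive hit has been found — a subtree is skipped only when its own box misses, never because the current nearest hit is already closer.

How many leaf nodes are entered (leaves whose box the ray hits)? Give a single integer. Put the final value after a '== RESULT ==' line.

Trace the traversal:
N0 x:[88/3,119/3] y:[22,57] z:[61/2,46] -> hit [61/2,119/3], descend [3, 6, 10, 11]
  N3 x:[89/3,97/3] y:[22,31] z:[31,67/2] -> hit [31,31], descend [4, 5]
    N4 x:[89/3,31] y:[30,31] z:[31,32] -> hit [31,31] leaf, test {P5@t=31}
    N5 x:[32,97/3] y:[22,28] z:[32,67/2] -> miss, prune
  N6 x:[35,110/3] y:[34,43] z:[61/2,37] -> hit [35,110/3], descend [2, 9]
    N2 x:[35,106/3] y:[41,43] z:[61/2,31] -> miss, prune
    N9 x:[35,110/3] y:[34,38] z:[73/2,37] -> hit [73/2,110/3] leaf, test {P2@t=73/2}
  N10 x:[104/3,119/3] y:[36,57] z:[81/2,46] -> miss, prune
  N11 x:[88/3,91/3] y:[26,31] z:[44,46] -> miss, prune

Summary -> nodes [0, 3, 4, 5, 6, 2, 9, 10, 11]; box-tests=9; leaf-entries=2; first=P5

== RESULT ==
2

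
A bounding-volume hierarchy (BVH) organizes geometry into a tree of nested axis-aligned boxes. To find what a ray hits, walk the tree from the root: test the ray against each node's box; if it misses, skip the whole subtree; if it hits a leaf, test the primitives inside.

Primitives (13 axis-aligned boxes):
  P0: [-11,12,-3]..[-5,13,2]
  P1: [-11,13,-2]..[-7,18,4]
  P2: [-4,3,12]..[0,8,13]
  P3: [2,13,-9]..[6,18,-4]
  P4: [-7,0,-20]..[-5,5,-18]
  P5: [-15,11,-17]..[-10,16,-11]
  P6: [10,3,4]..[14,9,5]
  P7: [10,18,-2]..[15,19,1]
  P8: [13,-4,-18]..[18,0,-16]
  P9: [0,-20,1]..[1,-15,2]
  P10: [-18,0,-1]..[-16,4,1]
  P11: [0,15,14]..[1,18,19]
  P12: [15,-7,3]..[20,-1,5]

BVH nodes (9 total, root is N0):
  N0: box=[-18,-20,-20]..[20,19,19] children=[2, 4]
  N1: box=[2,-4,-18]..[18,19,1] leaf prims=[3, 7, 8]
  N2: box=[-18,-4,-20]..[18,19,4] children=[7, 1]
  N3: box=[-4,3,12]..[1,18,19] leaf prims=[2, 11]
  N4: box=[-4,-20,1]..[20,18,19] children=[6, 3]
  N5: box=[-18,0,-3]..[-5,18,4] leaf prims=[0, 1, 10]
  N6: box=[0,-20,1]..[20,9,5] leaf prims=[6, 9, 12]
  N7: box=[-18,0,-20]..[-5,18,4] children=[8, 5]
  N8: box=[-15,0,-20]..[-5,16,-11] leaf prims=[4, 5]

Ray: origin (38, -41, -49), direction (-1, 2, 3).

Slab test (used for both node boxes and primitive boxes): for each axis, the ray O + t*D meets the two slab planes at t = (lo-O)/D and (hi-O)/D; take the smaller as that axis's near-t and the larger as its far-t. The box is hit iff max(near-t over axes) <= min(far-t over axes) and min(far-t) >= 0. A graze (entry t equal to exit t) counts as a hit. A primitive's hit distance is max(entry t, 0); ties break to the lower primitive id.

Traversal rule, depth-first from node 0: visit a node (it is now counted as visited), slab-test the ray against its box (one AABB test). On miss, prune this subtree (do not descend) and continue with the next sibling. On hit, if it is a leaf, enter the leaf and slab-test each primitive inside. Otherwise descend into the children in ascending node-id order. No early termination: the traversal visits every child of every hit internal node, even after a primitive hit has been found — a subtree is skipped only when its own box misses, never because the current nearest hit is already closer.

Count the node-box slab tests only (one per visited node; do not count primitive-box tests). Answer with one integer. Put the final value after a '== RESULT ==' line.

Walk:
N0 x:[18,56] y:[21/2,30] z:[29/3,68/3] -> hit [18,68/3], descend [2, 4]
  N2 x:[20,56] y:[37/2,30] z:[29/3,53/3] -> miss, prune
  N4 x:[18,42] y:[21/2,59/2] z:[50/3,68/3] -> hit [18,68/3], descend [3, 6]
    N3 x:[37,42] y:[22,59/2] z:[61/3,68/3] -> miss, prune
    N6 x:[18,38] y:[21/2,25] z:[50/3,18] -> hit [18,18] leaf, test {P6(miss), P9(miss), P12@t=18}

5 AABB tests over nodes [0, 2, 4, 3, 6]; 1 leaf entered; closest P12.

== RESULT ==
5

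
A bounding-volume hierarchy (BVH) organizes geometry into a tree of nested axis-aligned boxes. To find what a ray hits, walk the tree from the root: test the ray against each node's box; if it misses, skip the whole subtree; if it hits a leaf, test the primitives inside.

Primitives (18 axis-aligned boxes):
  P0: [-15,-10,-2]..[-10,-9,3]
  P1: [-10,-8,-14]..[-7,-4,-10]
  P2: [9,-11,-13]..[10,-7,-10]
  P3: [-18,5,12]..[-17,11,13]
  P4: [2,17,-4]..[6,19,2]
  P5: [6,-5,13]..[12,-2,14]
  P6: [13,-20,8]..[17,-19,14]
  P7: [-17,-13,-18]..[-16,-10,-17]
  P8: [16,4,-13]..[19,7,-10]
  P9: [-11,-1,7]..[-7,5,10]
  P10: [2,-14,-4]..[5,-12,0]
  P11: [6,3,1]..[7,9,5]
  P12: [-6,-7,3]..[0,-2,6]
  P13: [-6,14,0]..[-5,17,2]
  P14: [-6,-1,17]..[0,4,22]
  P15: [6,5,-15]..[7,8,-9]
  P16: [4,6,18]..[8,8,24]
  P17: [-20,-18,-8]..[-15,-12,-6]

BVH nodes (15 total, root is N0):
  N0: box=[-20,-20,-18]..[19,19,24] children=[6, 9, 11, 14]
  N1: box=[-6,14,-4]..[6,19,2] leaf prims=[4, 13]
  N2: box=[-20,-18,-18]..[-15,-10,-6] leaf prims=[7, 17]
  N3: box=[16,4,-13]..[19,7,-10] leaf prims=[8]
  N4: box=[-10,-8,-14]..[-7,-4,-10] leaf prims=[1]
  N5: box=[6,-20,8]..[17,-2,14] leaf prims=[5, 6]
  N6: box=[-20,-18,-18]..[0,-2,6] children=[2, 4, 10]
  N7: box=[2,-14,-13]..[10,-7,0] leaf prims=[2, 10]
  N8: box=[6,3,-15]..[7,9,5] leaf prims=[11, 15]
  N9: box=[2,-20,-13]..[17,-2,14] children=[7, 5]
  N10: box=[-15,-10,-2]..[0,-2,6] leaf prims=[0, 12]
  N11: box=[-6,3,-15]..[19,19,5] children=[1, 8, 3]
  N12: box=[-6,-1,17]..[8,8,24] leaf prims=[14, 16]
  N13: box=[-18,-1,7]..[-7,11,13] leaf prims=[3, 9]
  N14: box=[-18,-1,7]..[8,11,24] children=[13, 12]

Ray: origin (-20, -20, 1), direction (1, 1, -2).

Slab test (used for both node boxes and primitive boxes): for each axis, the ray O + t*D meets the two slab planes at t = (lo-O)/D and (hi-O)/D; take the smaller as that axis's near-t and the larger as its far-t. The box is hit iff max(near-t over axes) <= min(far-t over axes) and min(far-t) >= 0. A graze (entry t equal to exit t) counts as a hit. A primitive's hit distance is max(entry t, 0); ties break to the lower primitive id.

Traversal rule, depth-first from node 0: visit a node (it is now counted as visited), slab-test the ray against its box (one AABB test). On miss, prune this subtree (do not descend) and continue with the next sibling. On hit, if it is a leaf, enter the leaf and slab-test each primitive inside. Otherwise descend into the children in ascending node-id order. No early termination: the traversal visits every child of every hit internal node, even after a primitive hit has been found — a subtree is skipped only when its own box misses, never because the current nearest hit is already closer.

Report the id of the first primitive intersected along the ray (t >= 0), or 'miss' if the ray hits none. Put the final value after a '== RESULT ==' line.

Trace the traversal:
N0 x:[0,39] y:[0,39] z:[-23/2,19/2] -> hit [0,19/2], descend [6, 9, 11, 14]
  N6 x:[0,20] y:[2,18] z:[-5/2,19/2] -> hit [2,19/2], descend [2, 4, 10]
    N2 x:[0,5] y:[2,10] z:[7/2,19/2] -> hit [7/2,5] leaf, test {P7(miss), P17@t=7/2}
    N4 x:[10,13] y:[12,16] z:[11/2,15/2] -> miss, prune
    N10 x:[5,20] y:[10,18] z:[-5/2,3/2] -> miss, prune
  N9 x:[22,37] y:[0,18] z:[-13/2,7] -> miss, prune
  N11 x:[14,39] y:[23,39] z:[-2,8] -> miss, prune
  N14 x:[2,28] y:[19,31] z:[-23/2,-3] -> miss, prune

Visited [0, 6, 2, 4, 10, 9, 11, 14]. Tests: 8 box, 1 leaf. Nearest: P17.

== RESULT ==
17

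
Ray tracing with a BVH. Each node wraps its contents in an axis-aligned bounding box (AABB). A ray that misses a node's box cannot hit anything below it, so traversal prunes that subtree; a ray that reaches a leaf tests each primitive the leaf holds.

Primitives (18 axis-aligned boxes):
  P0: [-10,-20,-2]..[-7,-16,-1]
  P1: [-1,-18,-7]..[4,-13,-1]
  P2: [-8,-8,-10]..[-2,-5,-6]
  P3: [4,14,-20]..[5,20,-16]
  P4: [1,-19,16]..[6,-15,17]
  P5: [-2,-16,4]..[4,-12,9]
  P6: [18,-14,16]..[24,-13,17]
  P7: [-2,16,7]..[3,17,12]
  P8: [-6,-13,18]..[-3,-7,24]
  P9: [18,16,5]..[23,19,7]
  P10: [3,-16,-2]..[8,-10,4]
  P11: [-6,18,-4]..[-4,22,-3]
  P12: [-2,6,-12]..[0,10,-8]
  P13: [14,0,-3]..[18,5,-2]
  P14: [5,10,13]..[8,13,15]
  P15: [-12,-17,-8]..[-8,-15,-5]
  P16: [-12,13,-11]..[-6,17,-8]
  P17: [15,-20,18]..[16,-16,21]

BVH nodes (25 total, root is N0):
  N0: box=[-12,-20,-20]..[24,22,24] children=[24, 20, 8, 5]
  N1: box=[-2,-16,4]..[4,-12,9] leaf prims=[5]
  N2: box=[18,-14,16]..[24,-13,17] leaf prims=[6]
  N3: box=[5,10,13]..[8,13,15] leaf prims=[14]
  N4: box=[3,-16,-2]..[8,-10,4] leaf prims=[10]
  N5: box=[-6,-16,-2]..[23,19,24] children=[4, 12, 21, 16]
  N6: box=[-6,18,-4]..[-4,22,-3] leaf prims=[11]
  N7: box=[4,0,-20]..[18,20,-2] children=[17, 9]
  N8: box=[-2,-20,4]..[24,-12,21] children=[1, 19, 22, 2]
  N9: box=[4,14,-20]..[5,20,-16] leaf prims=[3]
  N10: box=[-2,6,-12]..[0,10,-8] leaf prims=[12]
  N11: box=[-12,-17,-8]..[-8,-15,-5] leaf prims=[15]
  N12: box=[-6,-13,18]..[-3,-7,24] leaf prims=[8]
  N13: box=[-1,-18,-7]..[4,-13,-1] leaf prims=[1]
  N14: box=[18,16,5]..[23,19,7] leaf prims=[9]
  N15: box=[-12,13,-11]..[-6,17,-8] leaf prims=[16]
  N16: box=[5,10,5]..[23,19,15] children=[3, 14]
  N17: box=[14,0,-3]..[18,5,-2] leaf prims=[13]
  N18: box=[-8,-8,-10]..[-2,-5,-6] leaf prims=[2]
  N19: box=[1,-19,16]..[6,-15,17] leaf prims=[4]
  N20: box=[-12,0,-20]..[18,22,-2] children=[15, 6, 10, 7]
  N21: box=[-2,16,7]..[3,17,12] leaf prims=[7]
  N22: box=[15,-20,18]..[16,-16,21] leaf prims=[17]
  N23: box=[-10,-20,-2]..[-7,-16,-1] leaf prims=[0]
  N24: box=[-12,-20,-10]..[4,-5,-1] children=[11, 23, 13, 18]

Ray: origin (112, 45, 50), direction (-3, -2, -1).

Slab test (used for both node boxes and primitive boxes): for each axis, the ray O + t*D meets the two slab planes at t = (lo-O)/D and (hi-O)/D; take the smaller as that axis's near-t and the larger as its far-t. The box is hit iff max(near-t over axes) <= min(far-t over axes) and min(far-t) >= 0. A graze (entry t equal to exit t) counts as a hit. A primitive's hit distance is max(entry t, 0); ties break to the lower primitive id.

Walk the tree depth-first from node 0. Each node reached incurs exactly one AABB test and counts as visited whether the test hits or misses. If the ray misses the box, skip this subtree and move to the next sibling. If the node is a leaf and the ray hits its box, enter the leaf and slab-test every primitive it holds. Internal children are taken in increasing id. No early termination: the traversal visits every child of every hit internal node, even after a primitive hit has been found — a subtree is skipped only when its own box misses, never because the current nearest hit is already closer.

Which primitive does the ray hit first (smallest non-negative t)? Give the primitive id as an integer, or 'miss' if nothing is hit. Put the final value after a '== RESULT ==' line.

Traverse from the root:
N0 x:[88/3,124/3] y:[23/2,65/2] z:[26,70] -> hit [88/3,65/2], descend [5, 8, 20, 24]
  N5 x:[89/3,118/3] y:[13,61/2] z:[26,52] -> hit [89/3,61/2], descend [4, 12, 16, 21]
    N4 x:[104/3,109/3] y:[55/2,61/2] z:[46,52] -> miss, prune
    N12 x:[115/3,118/3] y:[26,29] z:[26,32] -> miss, prune
    N16 x:[89/3,107/3] y:[13,35/2] z:[35,45] -> miss, prune
    N21 x:[109/3,38] y:[14,29/2] z:[38,43] -> miss, prune
  N8 x:[88/3,38] y:[57/2,65/2] z:[29,46] -> hit [88/3,65/2], descend [1, 2, 19, 22]
    N1 x:[36,38] y:[57/2,61/2] z:[41,46] -> miss, prune
    N2 x:[88/3,94/3] y:[29,59/2] z:[33,34] -> miss, prune
    N19 x:[106/3,37] y:[30,32] z:[33,34] -> miss, prune
    N22 x:[32,97/3] y:[61/2,65/2] z:[29,32] -> hit [32,32] leaf, test {P17@t=32}
  N20 x:[94/3,124/3] y:[23/2,45/2] z:[52,70] -> miss, prune
  N24 x:[36,124/3] y:[25,65/2] z:[51,60] -> miss, prune

Visited [0, 5, 4, 12, 16, 21, 8, 1, 2, 19, 22, 20, 24]. Tests: 13 box, 1 leaf. Nearest: P17.

== RESULT ==
17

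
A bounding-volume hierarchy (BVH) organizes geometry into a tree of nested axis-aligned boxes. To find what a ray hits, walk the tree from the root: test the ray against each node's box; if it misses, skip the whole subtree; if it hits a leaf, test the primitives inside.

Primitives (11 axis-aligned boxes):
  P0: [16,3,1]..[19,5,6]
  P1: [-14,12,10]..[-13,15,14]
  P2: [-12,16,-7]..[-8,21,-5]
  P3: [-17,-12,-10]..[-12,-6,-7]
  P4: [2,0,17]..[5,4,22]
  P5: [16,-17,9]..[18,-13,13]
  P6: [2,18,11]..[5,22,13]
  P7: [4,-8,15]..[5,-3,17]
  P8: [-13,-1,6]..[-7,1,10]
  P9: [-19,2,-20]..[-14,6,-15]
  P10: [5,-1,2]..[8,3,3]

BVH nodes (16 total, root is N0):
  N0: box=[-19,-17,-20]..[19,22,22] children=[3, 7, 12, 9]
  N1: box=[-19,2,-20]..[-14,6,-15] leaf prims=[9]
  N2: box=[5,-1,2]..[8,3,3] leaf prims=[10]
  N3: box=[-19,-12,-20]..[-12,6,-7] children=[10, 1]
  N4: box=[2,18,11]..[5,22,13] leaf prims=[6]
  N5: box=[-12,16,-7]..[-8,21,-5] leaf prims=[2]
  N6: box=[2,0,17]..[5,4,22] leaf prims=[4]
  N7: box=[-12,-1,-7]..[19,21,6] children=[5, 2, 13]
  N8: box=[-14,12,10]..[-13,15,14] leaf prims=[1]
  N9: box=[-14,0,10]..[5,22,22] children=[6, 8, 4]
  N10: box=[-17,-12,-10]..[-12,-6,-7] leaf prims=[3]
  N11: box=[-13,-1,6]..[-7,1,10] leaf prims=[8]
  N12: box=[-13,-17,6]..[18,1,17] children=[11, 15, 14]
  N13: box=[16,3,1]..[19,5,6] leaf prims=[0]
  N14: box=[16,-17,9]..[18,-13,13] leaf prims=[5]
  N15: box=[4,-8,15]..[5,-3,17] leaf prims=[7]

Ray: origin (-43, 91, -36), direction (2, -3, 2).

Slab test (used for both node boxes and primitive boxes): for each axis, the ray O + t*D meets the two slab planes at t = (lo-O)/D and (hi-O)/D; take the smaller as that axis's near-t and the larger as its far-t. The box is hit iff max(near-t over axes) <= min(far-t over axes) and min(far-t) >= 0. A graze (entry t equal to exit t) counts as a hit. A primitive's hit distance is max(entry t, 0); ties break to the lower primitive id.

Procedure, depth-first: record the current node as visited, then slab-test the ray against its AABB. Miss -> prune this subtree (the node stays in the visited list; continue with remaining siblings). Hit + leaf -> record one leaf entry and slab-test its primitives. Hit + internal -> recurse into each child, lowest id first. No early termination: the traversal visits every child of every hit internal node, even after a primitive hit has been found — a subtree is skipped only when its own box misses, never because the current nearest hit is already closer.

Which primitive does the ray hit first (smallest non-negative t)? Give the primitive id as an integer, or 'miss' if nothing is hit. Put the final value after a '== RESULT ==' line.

Trace the traversal:
N0 x:[12,31] y:[23,36] z:[8,29] -> hit [23,29], descend [3, 7, 9, 12]
  N3 x:[12,31/2] y:[85/3,103/3] z:[8,29/2] -> miss, prune
  N7 x:[31/2,31] y:[70/3,92/3] z:[29/2,21] -> miss, prune
  N9 x:[29/2,24] y:[23,91/3] z:[23,29] -> hit [23,24], descend [4, 6, 8]
    N4 x:[45/2,24] y:[23,73/3] z:[47/2,49/2] -> hit [47/2,24] leaf, test {P6@t=47/2}
    N6 x:[45/2,24] y:[29,91/3] z:[53/2,29] -> miss, prune
    N8 x:[29/2,15] y:[76/3,79/3] z:[23,25] -> miss, prune
  N12 x:[15,61/2] y:[30,36] z:[21,53/2] -> miss, prune

Visited [0, 3, 7, 9, 4, 6, 8, 12]. Tests: 8 box, 1 leaf. Nearest: P6.

== RESULT ==
6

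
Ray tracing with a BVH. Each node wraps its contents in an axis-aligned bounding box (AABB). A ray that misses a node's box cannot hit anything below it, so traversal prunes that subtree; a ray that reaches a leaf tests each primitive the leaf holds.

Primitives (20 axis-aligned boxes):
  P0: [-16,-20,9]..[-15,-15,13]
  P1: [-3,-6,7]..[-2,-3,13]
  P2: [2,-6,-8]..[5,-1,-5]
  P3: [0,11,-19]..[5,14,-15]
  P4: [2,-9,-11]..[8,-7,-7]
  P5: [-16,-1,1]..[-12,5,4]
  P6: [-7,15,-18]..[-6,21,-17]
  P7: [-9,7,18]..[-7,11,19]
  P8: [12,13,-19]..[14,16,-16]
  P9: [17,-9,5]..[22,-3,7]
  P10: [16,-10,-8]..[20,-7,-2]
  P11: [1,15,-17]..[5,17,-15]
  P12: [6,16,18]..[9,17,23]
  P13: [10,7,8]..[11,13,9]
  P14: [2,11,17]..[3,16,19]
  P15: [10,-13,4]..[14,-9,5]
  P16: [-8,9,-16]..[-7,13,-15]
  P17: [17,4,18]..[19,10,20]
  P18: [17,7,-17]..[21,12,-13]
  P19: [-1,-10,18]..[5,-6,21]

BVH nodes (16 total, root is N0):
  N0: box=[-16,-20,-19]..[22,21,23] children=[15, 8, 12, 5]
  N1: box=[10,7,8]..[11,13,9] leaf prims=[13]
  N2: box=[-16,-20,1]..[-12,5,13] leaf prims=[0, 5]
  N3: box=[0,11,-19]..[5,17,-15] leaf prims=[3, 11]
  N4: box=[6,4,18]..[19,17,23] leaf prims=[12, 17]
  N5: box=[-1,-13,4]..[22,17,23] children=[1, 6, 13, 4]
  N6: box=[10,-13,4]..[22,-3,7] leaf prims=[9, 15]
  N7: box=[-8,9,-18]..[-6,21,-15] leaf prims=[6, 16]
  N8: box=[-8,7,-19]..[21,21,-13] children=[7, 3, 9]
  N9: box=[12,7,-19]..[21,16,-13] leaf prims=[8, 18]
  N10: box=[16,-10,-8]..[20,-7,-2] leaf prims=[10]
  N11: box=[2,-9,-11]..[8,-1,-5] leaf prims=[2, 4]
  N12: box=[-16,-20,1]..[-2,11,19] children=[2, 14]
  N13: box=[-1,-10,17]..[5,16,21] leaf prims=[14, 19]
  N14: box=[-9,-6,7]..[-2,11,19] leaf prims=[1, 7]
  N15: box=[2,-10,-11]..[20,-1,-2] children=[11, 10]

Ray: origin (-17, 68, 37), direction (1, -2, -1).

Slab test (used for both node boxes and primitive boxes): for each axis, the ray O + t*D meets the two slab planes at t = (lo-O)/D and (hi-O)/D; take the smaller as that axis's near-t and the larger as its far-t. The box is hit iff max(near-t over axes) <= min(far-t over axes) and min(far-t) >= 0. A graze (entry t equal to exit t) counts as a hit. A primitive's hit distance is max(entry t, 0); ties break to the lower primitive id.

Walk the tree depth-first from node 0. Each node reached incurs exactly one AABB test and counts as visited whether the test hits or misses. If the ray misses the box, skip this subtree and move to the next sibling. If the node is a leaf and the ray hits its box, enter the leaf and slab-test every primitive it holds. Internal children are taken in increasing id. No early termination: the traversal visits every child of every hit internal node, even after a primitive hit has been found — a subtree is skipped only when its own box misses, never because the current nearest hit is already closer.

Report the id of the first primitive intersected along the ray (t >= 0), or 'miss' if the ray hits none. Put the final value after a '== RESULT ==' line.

Trace the traversal:
N0 x:[1,39] y:[47/2,44] z:[14,56] -> hit [47/2,39], descend [5, 8, 12, 15]
  N5 x:[16,39] y:[51/2,81/2] z:[14,33] -> hit [51/2,33], descend [1, 4, 6, 13]
    N1 x:[27,28] y:[55/2,61/2] z:[28,29] -> hit [28,28] leaf, test {P13@t=28}
    N4 x:[23,36] y:[51/2,32] z:[14,19] -> miss, prune
    N6 x:[27,39] y:[71/2,81/2] z:[30,33] -> miss, prune
    N13 x:[16,22] y:[26,39] z:[16,20] -> miss, prune
  N8 x:[9,38] y:[47/2,61/2] z:[50,56] -> miss, prune
  N12 x:[1,15] y:[57/2,44] z:[18,36] -> miss, prune
  N15 x:[19,37] y:[69/2,39] z:[39,48] -> miss, prune

Summary -> nodes [0, 5, 1, 4, 6, 13, 8, 12, 15]; box-tests=9; leaf-entries=1; first=P13

== RESULT ==
13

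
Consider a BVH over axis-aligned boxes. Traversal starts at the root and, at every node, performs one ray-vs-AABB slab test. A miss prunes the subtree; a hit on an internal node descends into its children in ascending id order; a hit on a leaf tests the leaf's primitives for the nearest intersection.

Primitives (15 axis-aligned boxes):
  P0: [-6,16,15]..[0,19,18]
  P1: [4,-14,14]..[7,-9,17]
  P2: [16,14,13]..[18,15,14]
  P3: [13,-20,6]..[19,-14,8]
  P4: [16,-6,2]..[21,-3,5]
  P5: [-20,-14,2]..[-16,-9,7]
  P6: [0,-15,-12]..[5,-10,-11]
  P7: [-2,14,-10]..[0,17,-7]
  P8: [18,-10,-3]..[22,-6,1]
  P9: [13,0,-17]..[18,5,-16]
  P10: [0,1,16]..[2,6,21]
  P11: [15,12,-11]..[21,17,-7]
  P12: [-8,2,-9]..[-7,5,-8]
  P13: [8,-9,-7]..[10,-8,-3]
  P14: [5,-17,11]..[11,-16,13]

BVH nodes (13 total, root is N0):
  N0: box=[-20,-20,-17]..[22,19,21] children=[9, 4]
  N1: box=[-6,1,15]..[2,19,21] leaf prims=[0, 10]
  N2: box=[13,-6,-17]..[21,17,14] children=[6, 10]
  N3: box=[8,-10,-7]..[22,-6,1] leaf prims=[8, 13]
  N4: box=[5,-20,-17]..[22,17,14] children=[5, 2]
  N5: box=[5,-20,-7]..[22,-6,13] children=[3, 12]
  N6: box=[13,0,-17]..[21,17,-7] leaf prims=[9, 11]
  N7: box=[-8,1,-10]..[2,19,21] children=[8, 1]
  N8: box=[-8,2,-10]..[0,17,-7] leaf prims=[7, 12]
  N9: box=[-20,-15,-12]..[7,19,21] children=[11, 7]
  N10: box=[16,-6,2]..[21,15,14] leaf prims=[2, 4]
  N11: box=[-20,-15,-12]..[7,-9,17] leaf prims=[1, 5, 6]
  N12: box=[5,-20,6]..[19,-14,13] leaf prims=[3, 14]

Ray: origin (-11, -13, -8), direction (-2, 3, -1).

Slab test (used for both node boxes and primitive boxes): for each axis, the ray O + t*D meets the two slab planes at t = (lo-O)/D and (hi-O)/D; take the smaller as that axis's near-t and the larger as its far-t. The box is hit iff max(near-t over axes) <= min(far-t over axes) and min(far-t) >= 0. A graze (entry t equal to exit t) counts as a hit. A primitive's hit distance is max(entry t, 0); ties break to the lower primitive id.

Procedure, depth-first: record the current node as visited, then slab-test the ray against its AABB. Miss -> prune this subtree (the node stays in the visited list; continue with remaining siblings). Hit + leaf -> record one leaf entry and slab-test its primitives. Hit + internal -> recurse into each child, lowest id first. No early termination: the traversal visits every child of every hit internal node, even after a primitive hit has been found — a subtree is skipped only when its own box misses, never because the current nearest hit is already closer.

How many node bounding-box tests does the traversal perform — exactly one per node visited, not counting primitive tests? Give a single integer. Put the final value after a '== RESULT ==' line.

Trace the traversal:
N0 x:[-33/2,9/2] y:[-7/3,32/3] z:[-29,9] -> hit [-7/3,9/2], descend [4, 9]
  N4 x:[-33/2,-8] y:[-7/3,10] z:[-22,9] -> miss, prune
  N9 x:[-9,9/2] y:[-2/3,32/3] z:[-29,4] -> hit [-2/3,4], descend [7, 11]
    N7 x:[-13/2,-3/2] y:[14/3,32/3] z:[-29,2] -> miss, prune
    N11 x:[-9,9/2] y:[-2/3,4/3] z:[-25,4] -> hit [-2/3,4/3] leaf, test {P1(miss), P5(miss), P6(miss)}

5 AABB tests over nodes [0, 4, 9, 7, 11]; 1 leaf entered; closest miss.

== RESULT ==
5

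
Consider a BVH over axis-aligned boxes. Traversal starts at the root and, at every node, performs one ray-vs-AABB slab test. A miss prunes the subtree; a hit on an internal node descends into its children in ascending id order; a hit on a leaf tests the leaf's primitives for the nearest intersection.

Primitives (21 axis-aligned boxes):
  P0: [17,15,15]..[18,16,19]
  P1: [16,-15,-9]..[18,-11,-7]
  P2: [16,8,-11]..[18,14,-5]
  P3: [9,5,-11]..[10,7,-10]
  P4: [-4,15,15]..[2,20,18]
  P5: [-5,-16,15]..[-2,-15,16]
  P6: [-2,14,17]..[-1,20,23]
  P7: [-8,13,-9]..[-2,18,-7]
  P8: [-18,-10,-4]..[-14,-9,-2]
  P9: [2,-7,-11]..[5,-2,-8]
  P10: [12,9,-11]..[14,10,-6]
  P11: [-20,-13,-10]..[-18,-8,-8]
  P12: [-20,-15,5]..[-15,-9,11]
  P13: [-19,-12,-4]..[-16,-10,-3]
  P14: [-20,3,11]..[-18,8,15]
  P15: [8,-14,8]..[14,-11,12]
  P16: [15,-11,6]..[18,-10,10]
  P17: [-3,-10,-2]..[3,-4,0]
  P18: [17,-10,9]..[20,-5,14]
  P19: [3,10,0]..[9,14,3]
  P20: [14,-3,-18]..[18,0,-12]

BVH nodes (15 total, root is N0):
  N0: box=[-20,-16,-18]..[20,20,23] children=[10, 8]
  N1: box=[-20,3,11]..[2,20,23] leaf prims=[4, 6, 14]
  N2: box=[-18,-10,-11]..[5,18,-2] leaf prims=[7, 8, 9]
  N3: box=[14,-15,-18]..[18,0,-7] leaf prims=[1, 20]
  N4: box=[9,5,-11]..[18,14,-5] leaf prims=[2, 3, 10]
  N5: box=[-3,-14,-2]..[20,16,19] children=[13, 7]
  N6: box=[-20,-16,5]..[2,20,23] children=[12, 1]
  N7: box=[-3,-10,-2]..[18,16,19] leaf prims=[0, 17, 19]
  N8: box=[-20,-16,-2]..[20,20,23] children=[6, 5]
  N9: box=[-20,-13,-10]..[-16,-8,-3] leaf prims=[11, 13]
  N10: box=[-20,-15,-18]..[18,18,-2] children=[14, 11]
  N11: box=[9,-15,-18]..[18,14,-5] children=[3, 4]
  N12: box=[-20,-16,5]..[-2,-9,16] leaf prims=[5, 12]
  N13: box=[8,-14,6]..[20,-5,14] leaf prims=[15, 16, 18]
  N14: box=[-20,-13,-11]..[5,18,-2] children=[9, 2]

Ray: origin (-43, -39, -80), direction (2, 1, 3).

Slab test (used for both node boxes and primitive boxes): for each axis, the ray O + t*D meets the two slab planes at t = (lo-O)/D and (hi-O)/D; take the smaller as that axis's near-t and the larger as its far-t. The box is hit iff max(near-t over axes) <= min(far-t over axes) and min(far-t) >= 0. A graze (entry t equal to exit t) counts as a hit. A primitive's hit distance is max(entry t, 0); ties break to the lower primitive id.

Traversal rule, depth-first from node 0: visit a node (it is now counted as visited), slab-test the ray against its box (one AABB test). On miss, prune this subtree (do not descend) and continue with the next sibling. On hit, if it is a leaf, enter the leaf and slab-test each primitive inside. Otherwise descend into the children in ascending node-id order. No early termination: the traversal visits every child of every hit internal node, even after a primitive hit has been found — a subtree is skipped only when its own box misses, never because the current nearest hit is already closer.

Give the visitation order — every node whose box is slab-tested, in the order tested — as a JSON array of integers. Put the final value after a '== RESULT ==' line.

Traverse from the root:
N0 x:[23/2,63/2] y:[23,59] z:[62/3,103/3] -> hit [23,63/2], descend [8, 10]
  N8 x:[23/2,63/2] y:[23,59] z:[26,103/3] -> hit [26,63/2], descend [5, 6]
    N5 x:[20,63/2] y:[25,55] z:[26,33] -> hit [26,63/2], descend [7, 13]
      N7 x:[20,61/2] y:[29,55] z:[26,33] -> hit [29,61/2] leaf, test {P0(miss), P17(miss), P19(miss)}
      N13 x:[51/2,63/2] y:[25,34] z:[86/3,94/3] -> hit [86/3,94/3] leaf, test {P15(miss), P16@t=29, P18@t=30}
    N6 x:[23/2,45/2] y:[23,59] z:[85/3,103/3] -> miss, prune
  N10 x:[23/2,61/2] y:[24,57] z:[62/3,26] -> hit [24,26], descend [11, 14]
    N11 x:[26,61/2] y:[24,53] z:[62/3,25] -> miss, prune
    N14 x:[23/2,24] y:[26,57] z:[23,26] -> miss, prune

order=[0, 8, 5, 7, 13, 6, 10, 11, 14]  |boxes|=9  |leaves|=2  hit=P16

== RESULT ==
[0, 8, 5, 7, 13, 6, 10, 11, 14]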